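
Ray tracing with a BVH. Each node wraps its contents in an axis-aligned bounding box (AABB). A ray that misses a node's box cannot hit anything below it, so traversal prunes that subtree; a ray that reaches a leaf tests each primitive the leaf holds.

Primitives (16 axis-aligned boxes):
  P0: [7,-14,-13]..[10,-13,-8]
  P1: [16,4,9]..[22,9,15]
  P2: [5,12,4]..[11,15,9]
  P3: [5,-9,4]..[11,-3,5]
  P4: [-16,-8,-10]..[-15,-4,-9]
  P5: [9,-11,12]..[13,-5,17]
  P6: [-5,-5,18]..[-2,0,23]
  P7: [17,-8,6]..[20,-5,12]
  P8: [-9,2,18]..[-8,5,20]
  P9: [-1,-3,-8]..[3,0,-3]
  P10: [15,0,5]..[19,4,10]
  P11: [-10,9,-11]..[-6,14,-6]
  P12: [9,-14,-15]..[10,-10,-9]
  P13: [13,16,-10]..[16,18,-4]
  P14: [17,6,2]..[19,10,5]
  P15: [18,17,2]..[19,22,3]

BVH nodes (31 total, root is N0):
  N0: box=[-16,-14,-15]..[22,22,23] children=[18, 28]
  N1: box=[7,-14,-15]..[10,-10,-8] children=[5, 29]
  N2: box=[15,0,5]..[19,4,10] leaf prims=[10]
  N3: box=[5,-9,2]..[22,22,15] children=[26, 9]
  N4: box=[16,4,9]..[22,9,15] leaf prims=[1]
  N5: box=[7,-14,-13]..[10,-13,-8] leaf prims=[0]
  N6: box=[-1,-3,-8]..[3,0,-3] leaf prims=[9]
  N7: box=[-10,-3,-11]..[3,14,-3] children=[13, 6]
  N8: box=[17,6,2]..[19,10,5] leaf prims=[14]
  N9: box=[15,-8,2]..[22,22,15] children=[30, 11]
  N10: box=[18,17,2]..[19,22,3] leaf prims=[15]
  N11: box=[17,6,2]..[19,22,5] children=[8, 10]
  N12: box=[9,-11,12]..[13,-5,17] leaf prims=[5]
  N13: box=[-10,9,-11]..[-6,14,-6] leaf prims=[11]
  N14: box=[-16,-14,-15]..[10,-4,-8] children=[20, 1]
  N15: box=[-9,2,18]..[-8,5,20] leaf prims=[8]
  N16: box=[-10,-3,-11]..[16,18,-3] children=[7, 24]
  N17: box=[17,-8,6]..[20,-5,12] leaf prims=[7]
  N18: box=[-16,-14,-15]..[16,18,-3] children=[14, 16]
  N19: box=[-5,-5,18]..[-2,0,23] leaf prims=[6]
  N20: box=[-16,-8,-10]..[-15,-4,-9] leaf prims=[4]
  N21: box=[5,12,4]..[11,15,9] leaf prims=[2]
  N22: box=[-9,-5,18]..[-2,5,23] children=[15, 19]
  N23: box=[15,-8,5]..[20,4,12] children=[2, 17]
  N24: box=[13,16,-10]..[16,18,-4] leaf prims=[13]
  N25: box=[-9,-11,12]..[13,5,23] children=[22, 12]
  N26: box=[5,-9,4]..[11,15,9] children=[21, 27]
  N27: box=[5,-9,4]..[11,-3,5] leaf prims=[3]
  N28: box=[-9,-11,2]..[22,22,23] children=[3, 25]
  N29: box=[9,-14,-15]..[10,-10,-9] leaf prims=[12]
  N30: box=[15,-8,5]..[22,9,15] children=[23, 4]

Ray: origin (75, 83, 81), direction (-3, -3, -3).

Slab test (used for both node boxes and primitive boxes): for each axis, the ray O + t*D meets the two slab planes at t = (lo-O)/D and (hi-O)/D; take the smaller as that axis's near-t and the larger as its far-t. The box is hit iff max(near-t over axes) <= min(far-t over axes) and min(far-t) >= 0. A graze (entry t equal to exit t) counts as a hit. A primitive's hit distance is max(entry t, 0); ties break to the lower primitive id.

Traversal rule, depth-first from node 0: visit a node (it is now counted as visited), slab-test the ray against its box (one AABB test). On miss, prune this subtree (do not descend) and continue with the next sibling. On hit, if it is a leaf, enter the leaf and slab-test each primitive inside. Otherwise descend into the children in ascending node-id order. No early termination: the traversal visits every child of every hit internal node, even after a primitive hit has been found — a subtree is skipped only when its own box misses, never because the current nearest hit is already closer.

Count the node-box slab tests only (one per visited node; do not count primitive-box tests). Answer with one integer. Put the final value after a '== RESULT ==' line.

Traverse from the root:
N0 x:[53/3,91/3] y:[61/3,97/3] z:[58/3,32] -> hit [61/3,91/3], descend [18, 28]
  N18 x:[59/3,91/3] y:[65/3,97/3] z:[28,32] -> hit [28,91/3], descend [14, 16]
    N14 x:[65/3,91/3] y:[29,97/3] z:[89/3,32] -> hit [89/3,91/3], descend [1, 20]
      N1 x:[65/3,68/3] y:[31,97/3] z:[89/3,32] -> miss, prune
      N20 x:[30,91/3] y:[29,91/3] z:[30,91/3] -> hit [30,91/3] leaf, test {P4@t=30}
    N16 x:[59/3,85/3] y:[65/3,86/3] z:[28,92/3] -> hit [28,85/3], descend [7, 24]
      N7 x:[24,85/3] y:[23,86/3] z:[28,92/3] -> hit [28,85/3], descend [6, 13]
        N6 x:[24,76/3] y:[83/3,86/3] z:[28,89/3] -> miss, prune
        N13 x:[27,85/3] y:[23,74/3] z:[29,92/3] -> miss, prune
      N24 x:[59/3,62/3] y:[65/3,67/3] z:[85/3,91/3] -> miss, prune
  N28 x:[53/3,28] y:[61/3,94/3] z:[58/3,79/3] -> hit [61/3,79/3], descend [3, 25]
    N3 x:[53/3,70/3] y:[61/3,92/3] z:[22,79/3] -> hit [22,70/3], descend [9, 26]
      N9 x:[53/3,20] y:[61/3,91/3] z:[22,79/3] -> miss, prune
      N26 x:[64/3,70/3] y:[68/3,92/3] z:[24,77/3] -> miss, prune
    N25 x:[62/3,28] y:[26,94/3] z:[58/3,23] -> miss, prune

15 AABB tests over nodes [0, 18, 14, 1, 20, 16, 7, 6, 13, 24, 28, 3, 9, 26, 25]; 1 leaf entered; closest P4.

== RESULT ==
15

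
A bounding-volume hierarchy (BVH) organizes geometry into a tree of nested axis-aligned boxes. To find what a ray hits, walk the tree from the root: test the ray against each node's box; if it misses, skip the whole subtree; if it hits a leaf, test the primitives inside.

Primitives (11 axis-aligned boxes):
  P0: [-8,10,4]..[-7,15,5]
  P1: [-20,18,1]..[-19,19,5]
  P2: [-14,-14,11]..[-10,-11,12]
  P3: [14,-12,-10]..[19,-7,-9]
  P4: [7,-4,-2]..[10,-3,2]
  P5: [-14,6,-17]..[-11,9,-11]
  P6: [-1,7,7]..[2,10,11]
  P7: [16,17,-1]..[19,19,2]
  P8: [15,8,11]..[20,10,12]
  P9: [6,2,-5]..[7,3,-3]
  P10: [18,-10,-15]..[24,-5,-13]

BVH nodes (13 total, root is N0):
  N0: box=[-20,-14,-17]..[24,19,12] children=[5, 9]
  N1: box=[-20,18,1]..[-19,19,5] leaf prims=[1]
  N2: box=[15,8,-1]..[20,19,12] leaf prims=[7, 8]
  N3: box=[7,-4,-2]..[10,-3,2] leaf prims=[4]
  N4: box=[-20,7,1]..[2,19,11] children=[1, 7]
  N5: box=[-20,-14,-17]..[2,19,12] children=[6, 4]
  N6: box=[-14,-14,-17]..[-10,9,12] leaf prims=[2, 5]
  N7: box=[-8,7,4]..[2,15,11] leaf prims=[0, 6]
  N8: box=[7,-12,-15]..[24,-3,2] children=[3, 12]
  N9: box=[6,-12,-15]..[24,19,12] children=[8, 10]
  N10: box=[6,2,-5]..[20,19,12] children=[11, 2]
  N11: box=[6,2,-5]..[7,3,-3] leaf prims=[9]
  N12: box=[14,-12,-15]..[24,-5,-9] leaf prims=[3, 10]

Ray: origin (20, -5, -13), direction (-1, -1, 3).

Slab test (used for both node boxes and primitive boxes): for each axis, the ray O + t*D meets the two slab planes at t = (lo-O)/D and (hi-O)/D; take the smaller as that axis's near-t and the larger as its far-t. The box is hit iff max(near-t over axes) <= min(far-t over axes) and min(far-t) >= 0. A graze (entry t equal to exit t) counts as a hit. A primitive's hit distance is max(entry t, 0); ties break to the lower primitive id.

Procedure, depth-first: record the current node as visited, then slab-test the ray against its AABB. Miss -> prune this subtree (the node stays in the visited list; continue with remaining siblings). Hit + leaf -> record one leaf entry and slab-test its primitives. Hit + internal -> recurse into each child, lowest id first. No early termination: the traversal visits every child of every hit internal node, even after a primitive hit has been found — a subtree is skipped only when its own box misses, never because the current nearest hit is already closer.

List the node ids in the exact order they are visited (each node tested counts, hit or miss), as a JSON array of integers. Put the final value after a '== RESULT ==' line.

Trace the traversal:
N0 x:[-4,40] y:[-24,9] z:[-4/3,25/3] -> hit [-4/3,25/3], descend [5, 9]
  N5 x:[18,40] y:[-24,9] z:[-4/3,25/3] -> miss, prune
  N9 x:[-4,14] y:[-24,7] z:[-2/3,25/3] -> hit [-2/3,7], descend [8, 10]
    N8 x:[-4,13] y:[-2,7] z:[-2/3,5] -> hit [-2/3,5], descend [3, 12]
      N3 x:[10,13] y:[-2,-1] z:[11/3,5] -> miss, prune
      N12 x:[-4,6] y:[0,7] z:[-2/3,4/3] -> hit [0,4/3] leaf, test {P3(miss), P10@t=0}
    N10 x:[0,14] y:[-24,-7] z:[8/3,25/3] -> miss, prune

order=[0, 5, 9, 8, 3, 12, 10]  |boxes|=7  |leaves|=1  hit=P10

== RESULT ==
[0, 5, 9, 8, 3, 12, 10]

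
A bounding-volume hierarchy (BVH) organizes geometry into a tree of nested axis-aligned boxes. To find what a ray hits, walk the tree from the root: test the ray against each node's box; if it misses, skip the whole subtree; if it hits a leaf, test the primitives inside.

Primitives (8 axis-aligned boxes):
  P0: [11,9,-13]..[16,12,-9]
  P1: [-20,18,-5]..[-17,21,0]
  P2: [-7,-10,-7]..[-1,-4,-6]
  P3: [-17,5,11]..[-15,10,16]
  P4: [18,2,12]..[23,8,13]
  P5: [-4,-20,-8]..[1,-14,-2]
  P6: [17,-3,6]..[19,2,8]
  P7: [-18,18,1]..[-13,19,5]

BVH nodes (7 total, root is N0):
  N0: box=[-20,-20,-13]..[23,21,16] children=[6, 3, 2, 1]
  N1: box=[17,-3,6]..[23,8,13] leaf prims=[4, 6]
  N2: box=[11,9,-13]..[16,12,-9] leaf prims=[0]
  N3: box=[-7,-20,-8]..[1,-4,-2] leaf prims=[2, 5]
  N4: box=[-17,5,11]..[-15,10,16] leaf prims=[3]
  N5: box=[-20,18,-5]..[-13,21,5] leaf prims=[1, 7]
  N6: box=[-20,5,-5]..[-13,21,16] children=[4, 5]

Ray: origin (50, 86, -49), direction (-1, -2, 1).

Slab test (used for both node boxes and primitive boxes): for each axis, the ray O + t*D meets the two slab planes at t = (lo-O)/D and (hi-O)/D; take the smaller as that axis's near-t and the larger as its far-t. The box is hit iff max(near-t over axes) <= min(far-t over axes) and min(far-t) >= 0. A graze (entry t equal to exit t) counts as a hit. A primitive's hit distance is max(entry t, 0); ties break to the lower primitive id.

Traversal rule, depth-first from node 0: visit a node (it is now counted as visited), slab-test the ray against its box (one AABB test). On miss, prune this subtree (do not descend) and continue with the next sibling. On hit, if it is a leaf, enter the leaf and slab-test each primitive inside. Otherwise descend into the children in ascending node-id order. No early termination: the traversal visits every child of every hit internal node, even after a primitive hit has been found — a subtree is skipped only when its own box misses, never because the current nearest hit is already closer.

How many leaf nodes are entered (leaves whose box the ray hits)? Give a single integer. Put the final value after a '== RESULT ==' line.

Walk:
N0 x:[27,70] y:[65/2,53] z:[36,65] -> hit [36,53], descend [1, 2, 3, 6]
  N1 x:[27,33] y:[39,89/2] z:[55,62] -> miss, prune
  N2 x:[34,39] y:[37,77/2] z:[36,40] -> hit [37,77/2] leaf, test {P0@t=37}
  N3 x:[49,57] y:[45,53] z:[41,47] -> miss, prune
  N6 x:[63,70] y:[65/2,81/2] z:[44,65] -> miss, prune

order=[0, 1, 2, 3, 6]  |boxes|=5  |leaves|=1  hit=P0

== RESULT ==
1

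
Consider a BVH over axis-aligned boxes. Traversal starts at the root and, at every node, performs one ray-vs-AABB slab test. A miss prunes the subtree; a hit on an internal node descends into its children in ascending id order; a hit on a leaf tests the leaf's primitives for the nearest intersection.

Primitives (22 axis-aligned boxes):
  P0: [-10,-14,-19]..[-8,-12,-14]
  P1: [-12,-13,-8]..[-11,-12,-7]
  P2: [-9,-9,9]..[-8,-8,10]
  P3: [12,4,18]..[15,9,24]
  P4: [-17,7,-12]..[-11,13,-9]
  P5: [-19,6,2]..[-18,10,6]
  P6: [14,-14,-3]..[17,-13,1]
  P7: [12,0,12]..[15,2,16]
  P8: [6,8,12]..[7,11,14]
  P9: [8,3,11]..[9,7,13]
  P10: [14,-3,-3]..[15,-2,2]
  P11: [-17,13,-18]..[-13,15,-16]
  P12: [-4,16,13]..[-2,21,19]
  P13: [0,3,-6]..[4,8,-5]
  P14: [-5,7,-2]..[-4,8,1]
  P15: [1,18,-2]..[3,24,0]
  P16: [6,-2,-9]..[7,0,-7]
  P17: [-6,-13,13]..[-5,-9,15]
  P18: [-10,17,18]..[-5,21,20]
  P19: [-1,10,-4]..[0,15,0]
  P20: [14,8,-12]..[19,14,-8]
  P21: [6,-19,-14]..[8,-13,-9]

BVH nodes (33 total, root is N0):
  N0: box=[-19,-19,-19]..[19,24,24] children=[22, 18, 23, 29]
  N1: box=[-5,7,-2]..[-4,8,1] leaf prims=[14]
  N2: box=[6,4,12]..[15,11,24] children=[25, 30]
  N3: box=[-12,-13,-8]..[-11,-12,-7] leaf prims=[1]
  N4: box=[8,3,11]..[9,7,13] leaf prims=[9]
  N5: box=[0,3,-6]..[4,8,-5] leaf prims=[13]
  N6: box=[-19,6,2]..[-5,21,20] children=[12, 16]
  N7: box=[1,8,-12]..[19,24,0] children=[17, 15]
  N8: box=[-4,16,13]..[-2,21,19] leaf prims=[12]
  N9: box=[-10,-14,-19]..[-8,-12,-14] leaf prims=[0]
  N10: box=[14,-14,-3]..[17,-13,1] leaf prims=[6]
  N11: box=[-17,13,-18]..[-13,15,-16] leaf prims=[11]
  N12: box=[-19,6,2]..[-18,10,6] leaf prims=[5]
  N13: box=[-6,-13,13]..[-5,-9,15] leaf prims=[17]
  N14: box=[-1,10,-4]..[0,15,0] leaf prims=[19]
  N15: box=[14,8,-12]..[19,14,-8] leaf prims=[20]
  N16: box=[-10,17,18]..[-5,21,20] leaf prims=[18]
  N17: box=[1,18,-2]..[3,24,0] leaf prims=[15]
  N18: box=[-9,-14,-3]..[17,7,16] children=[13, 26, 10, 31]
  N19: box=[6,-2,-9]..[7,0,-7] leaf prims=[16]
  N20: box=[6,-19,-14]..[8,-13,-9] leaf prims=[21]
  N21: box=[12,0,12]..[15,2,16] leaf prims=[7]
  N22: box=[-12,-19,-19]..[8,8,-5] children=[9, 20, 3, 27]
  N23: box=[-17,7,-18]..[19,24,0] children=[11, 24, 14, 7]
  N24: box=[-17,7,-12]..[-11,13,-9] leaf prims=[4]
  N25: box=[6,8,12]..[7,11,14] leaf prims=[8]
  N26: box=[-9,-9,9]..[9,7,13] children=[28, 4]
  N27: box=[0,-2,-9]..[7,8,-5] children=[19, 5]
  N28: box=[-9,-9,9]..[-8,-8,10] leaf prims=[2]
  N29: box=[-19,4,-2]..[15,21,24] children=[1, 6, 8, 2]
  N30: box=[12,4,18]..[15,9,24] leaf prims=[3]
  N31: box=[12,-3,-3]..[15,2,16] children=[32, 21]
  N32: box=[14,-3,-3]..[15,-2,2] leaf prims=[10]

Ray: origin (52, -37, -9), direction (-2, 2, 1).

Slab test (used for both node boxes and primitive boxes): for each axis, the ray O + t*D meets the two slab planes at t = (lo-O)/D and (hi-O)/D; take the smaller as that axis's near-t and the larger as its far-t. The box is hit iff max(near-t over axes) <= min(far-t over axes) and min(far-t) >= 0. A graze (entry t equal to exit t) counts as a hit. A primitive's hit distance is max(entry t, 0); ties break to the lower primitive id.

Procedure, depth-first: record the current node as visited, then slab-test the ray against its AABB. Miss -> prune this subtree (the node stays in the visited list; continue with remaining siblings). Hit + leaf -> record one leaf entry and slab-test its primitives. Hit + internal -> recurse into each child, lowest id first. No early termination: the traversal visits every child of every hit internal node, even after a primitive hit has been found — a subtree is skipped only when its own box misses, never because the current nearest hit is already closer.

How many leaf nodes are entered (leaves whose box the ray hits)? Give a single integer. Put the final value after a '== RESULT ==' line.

Traverse from the root:
N0 x:[33/2,71/2] y:[9,61/2] z:[-10,33] -> hit [33/2,61/2], descend [18, 22, 23, 29]
  N18 x:[35/2,61/2] y:[23/2,22] z:[6,25] -> hit [35/2,22], descend [10, 13, 26, 31]
    N10 x:[35/2,19] y:[23/2,12] z:[6,10] -> miss, prune
    N13 x:[57/2,29] y:[12,14] z:[22,24] -> miss, prune
    N26 x:[43/2,61/2] y:[14,22] z:[18,22] -> hit [43/2,22], descend [4, 28]
      N4 x:[43/2,22] y:[20,22] z:[20,22] -> hit [43/2,22] leaf, test {P9@t=43/2}
      N28 x:[30,61/2] y:[14,29/2] z:[18,19] -> miss, prune
    N31 x:[37/2,20] y:[17,39/2] z:[6,25] -> hit [37/2,39/2], descend [21, 32]
      N21 x:[37/2,20] y:[37/2,39/2] z:[21,25] -> miss, prune
      N32 x:[37/2,19] y:[17,35/2] z:[6,11] -> miss, prune
  N22 x:[22,32] y:[9,45/2] z:[-10,4] -> miss, prune
  N23 x:[33/2,69/2] y:[22,61/2] z:[-9,9] -> miss, prune
  N29 x:[37/2,71/2] y:[41/2,29] z:[7,33] -> hit [41/2,29], descend [1, 2, 6, 8]
    N1 x:[28,57/2] y:[22,45/2] z:[7,10] -> miss, prune
    N2 x:[37/2,23] y:[41/2,24] z:[21,33] -> hit [21,23], descend [25, 30]
      N25 x:[45/2,23] y:[45/2,24] z:[21,23] -> hit [45/2,23] leaf, test {P8@t=45/2}
      N30 x:[37/2,20] y:[41/2,23] z:[27,33] -> miss, prune
    N6 x:[57/2,71/2] y:[43/2,29] z:[11,29] -> hit [57/2,29], descend [12, 16]
      N12 x:[35,71/2] y:[43/2,47/2] z:[11,15] -> miss, prune
      N16 x:[57/2,31] y:[27,29] z:[27,29] -> hit [57/2,29] leaf, test {P18@t=57/2}
    N8 x:[27,28] y:[53/2,29] z:[22,28] -> hit [27,28] leaf, test {P12@t=27}

order=[0, 18, 10, 13, 26, 4, 28, 31, 21, 32, 22, 23, 29, 1, 2, 25, 30, 6, 12, 16, 8]  |boxes|=21  |leaves|=4  hit=P9

== RESULT ==
4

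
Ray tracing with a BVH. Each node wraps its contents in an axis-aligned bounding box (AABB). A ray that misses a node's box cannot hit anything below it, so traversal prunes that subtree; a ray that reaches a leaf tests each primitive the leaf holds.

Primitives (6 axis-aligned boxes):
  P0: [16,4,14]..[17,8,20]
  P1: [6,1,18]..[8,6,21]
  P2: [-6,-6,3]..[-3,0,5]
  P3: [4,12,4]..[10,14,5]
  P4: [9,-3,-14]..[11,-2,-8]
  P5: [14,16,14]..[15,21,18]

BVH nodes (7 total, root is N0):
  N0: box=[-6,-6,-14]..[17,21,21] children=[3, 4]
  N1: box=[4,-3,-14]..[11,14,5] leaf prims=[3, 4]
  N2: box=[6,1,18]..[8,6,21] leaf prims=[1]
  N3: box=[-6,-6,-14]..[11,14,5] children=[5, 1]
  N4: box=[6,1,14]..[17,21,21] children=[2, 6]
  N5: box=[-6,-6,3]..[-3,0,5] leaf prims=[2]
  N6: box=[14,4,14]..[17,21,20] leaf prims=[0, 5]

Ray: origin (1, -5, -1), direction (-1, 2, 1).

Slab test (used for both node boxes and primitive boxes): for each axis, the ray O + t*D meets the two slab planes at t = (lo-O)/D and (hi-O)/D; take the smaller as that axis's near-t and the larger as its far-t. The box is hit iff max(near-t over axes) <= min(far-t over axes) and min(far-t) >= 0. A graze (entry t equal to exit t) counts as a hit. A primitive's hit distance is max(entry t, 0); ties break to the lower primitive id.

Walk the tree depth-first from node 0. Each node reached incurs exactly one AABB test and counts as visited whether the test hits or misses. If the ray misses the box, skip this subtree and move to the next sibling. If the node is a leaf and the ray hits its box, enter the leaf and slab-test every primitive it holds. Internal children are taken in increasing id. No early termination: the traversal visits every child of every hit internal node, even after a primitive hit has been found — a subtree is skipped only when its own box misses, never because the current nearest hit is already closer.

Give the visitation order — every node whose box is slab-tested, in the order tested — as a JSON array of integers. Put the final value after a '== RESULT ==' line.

Trace the traversal:
N0 x:[-16,7] y:[-1/2,13] z:[-13,22] -> hit [-1/2,7], descend [3, 4]
  N3 x:[-10,7] y:[-1/2,19/2] z:[-13,6] -> hit [-1/2,6], descend [1, 5]
    N1 x:[-10,-3] y:[1,19/2] z:[-13,6] -> miss, prune
    N5 x:[4,7] y:[-1/2,5/2] z:[4,6] -> miss, prune
  N4 x:[-16,-5] y:[3,13] z:[15,22] -> miss, prune

Summary -> nodes [0, 3, 1, 5, 4]; box-tests=5; leaf-entries=0; first=miss

== RESULT ==
[0, 3, 1, 5, 4]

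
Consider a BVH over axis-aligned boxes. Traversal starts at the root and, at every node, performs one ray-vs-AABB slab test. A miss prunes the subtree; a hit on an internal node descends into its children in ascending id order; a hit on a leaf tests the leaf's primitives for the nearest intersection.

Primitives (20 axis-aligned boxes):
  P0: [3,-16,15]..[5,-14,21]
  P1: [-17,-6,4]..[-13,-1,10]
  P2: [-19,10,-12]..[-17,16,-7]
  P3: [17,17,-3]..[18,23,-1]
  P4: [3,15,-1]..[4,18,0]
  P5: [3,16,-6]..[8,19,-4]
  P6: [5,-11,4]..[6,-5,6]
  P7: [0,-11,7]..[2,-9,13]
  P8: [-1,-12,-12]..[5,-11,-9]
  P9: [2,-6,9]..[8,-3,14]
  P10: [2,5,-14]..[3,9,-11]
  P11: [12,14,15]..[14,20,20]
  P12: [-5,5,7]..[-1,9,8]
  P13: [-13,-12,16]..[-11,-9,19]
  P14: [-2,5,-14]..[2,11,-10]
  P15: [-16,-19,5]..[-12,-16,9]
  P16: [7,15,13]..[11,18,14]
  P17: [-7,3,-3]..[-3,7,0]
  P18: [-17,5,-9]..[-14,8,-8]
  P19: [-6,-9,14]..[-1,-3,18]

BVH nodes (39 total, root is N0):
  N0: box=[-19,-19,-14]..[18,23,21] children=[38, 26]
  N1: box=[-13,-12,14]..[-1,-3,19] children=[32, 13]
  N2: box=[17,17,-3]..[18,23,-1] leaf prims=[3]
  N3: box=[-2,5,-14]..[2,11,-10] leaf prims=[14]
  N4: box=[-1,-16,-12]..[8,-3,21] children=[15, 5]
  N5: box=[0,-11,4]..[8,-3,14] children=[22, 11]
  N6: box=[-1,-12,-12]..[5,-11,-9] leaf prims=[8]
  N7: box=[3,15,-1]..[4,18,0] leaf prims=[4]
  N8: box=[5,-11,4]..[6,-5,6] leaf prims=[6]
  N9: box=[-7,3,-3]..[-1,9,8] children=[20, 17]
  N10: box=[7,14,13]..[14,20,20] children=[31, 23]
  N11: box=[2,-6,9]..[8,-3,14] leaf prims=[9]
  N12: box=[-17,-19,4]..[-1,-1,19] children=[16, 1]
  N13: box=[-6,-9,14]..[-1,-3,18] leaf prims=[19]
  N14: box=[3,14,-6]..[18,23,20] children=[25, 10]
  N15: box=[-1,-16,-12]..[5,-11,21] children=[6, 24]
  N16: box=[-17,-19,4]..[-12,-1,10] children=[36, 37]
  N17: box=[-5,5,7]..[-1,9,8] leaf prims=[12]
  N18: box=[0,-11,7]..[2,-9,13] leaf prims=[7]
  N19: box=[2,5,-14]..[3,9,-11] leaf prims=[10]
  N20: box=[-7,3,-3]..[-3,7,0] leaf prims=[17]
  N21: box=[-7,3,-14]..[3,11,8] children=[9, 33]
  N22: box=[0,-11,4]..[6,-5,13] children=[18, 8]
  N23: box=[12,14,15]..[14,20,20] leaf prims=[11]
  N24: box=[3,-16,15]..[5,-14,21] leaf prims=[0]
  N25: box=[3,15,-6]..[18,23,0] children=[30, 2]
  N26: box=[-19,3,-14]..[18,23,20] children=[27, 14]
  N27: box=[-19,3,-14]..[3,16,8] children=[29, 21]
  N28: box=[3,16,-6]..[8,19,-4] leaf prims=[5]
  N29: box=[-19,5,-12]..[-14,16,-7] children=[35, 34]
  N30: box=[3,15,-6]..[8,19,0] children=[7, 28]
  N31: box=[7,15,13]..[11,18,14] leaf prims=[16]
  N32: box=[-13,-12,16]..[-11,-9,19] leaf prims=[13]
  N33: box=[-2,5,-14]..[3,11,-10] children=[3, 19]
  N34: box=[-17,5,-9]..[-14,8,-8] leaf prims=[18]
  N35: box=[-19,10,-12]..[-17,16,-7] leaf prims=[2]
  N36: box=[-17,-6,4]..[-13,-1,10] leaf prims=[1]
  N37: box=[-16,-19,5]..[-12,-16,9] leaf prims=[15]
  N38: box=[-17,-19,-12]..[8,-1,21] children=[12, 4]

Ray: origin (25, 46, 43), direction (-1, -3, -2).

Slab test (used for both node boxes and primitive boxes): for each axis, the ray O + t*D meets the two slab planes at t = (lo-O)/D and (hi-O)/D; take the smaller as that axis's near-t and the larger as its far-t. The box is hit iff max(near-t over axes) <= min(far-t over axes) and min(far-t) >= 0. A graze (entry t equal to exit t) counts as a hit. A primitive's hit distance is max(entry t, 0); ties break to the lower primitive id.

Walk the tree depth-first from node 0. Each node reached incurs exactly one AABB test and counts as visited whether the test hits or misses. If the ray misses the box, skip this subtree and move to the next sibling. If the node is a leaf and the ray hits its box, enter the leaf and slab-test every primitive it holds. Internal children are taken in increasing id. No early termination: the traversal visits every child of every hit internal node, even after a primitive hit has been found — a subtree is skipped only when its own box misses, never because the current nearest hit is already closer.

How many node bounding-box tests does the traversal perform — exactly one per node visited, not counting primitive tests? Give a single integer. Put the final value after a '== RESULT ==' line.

Walk:
N0 x:[7,44] y:[23/3,65/3] z:[11,57/2] -> hit [11,65/3], descend [26, 38]
  N26 x:[7,44] y:[23/3,43/3] z:[23/2,57/2] -> hit [23/2,43/3], descend [14, 27]
    N14 x:[7,22] y:[23/3,32/3] z:[23/2,49/2] -> miss, prune
    N27 x:[22,44] y:[10,43/3] z:[35/2,57/2] -> miss, prune
  N38 x:[17,42] y:[47/3,65/3] z:[11,55/2] -> hit [17,65/3], descend [4, 12]
    N4 x:[17,26] y:[49/3,62/3] z:[11,55/2] -> hit [17,62/3], descend [5, 15]
      N5 x:[17,25] y:[49/3,19] z:[29/2,39/2] -> hit [17,19], descend [11, 22]
        N11 x:[17,23] y:[49/3,52/3] z:[29/2,17] -> hit [17,17] leaf, test {P9@t=17}
        N22 x:[19,25] y:[17,19] z:[15,39/2] -> hit [19,19], descend [8, 18]
          N8 x:[19,20] y:[17,19] z:[37/2,39/2] -> hit [19,19] leaf, test {P6@t=19}
          N18 x:[23,25] y:[55/3,19] z:[15,18] -> miss, prune
      N15 x:[20,26] y:[19,62/3] z:[11,55/2] -> hit [20,62/3], descend [6, 24]
        N6 x:[20,26] y:[19,58/3] z:[26,55/2] -> miss, prune
        N24 x:[20,22] y:[20,62/3] z:[11,14] -> miss, prune
    N12 x:[26,42] y:[47/3,65/3] z:[12,39/2] -> miss, prune

Visited [0, 26, 14, 27, 38, 4, 5, 11, 22, 8, 18, 15, 6, 24, 12]. Tests: 15 box, 2 leaf. Nearest: P9.

== RESULT ==
15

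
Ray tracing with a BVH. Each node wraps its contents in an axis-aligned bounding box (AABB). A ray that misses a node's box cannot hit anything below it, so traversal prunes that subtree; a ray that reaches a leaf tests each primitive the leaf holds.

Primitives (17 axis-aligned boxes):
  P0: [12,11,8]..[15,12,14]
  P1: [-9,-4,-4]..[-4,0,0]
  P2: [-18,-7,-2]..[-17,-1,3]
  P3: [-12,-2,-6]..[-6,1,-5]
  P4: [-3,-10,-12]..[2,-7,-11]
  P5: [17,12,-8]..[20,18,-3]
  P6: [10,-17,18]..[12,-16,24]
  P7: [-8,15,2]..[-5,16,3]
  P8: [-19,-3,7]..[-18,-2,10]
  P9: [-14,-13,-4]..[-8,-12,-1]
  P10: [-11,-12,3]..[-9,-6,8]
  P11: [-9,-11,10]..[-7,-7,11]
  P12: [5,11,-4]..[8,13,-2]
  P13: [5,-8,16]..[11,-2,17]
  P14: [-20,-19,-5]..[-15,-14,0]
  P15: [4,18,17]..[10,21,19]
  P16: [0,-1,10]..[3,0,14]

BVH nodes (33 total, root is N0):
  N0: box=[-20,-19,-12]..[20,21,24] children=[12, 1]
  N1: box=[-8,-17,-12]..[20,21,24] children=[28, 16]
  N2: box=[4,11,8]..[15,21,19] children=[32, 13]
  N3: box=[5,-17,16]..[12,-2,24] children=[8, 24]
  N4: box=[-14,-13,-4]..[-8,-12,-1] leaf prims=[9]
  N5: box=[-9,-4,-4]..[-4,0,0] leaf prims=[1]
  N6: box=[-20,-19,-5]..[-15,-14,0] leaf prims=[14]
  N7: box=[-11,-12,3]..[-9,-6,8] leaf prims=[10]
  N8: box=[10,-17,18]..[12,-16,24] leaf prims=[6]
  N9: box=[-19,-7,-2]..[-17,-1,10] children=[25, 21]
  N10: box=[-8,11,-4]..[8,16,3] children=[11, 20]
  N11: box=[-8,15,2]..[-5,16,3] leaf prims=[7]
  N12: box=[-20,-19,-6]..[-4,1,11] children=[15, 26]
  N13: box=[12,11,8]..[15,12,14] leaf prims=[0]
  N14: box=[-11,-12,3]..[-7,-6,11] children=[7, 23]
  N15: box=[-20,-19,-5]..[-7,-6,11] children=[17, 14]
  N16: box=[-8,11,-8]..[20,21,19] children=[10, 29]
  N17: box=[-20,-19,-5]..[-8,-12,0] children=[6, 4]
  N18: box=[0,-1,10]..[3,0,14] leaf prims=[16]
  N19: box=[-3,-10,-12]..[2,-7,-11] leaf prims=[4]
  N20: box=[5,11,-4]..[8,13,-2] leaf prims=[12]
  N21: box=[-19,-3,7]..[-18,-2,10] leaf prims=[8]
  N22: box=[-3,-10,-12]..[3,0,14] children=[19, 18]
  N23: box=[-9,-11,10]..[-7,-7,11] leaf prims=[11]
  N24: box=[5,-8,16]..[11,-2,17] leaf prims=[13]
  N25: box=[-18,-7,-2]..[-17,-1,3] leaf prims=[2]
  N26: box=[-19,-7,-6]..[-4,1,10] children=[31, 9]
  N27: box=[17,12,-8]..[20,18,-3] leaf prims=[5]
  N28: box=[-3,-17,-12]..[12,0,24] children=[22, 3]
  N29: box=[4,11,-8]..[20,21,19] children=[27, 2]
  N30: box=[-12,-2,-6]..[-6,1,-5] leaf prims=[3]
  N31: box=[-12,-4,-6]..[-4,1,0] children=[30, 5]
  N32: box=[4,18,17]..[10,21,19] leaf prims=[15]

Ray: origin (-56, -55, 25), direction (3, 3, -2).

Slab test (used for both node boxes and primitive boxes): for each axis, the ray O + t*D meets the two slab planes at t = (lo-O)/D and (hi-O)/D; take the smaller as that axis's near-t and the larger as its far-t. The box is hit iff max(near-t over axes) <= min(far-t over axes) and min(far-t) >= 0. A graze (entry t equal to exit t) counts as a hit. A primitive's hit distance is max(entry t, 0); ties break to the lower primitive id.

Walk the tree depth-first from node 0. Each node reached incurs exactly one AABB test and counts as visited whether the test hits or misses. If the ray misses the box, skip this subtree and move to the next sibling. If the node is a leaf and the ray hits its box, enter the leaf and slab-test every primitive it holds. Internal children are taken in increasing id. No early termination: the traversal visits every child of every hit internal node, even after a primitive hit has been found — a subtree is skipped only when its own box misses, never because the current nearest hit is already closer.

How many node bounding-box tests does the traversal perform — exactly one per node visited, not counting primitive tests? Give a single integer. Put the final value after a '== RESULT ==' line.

Traverse from the root:
N0 x:[12,76/3] y:[12,76/3] z:[1/2,37/2] -> hit [12,37/2], descend [1, 12]
  N1 x:[16,76/3] y:[38/3,76/3] z:[1/2,37/2] -> hit [16,37/2], descend [16, 28]
    N16 x:[16,76/3] y:[22,76/3] z:[3,33/2] -> miss, prune
    N28 x:[53/3,68/3] y:[38/3,55/3] z:[1/2,37/2] -> hit [53/3,55/3], descend [3, 22]
      N3 x:[61/3,68/3] y:[38/3,53/3] z:[1/2,9/2] -> miss, prune
      N22 x:[53/3,59/3] y:[15,55/3] z:[11/2,37/2] -> hit [53/3,55/3], descend [18, 19]
        N18 x:[56/3,59/3] y:[18,55/3] z:[11/2,15/2] -> miss, prune
        N19 x:[53/3,58/3] y:[15,16] z:[18,37/2] -> miss, prune
  N12 x:[12,52/3] y:[12,56/3] z:[7,31/2] -> hit [12,31/2], descend [15, 26]
    N15 x:[12,49/3] y:[12,49/3] z:[7,15] -> hit [12,15], descend [14, 17]
      N14 x:[15,49/3] y:[43/3,49/3] z:[7,11] -> miss, prune
      N17 x:[12,16] y:[12,43/3] z:[25/2,15] -> hit [25/2,43/3], descend [4, 6]
        N4 x:[14,16] y:[14,43/3] z:[13,29/2] -> hit [14,43/3] leaf, test {P9@t=14}
        N6 x:[12,41/3] y:[12,41/3] z:[25/2,15] -> hit [25/2,41/3] leaf, test {P14@t=25/2}
    N26 x:[37/3,52/3] y:[16,56/3] z:[15/2,31/2] -> miss, prune

15 AABB tests over nodes [0, 1, 16, 28, 3, 22, 18, 19, 12, 15, 14, 17, 4, 6, 26]; 2 leaves entered; closest P14.

== RESULT ==
15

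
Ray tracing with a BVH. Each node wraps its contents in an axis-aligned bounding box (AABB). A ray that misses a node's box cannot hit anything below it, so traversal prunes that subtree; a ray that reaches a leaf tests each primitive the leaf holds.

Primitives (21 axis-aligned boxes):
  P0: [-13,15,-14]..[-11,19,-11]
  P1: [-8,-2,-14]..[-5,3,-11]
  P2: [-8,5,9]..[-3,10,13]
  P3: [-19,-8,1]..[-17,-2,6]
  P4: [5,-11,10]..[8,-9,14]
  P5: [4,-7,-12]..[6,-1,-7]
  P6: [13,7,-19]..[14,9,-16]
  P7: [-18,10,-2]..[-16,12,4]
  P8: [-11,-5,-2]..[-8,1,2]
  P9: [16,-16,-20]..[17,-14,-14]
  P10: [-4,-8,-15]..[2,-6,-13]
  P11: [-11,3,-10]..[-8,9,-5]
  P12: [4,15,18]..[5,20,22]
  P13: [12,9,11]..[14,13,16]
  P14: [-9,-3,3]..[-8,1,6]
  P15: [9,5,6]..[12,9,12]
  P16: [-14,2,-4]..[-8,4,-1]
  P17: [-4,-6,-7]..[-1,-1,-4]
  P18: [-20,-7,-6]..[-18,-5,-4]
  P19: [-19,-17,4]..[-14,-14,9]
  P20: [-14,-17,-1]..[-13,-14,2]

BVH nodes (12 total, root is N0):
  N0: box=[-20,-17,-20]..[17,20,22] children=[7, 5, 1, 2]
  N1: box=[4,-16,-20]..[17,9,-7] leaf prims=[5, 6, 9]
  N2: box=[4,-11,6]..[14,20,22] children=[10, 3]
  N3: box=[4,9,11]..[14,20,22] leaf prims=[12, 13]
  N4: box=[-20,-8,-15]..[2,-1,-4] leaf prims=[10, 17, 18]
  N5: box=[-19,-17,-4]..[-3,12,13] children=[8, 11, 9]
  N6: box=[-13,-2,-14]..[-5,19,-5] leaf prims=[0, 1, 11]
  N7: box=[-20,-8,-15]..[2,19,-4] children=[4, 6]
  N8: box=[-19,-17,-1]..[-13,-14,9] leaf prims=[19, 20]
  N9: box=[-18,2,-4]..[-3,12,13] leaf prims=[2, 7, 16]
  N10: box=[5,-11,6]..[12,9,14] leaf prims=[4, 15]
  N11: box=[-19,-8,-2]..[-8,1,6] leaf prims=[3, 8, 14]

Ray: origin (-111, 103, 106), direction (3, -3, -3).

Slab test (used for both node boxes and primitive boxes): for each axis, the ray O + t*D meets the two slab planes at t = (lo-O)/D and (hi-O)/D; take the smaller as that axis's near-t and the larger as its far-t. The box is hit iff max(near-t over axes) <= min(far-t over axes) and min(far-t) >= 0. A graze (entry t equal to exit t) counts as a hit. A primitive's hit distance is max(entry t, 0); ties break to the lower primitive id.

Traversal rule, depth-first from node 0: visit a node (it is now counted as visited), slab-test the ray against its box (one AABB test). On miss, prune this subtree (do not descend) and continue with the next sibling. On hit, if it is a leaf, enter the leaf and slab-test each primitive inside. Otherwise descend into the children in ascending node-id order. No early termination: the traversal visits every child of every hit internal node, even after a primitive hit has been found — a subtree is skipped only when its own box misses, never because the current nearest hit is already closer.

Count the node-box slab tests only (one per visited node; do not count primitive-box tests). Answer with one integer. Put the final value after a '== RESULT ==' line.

Walk:
N0 x:[91/3,128/3] y:[83/3,40] z:[28,42] -> hit [91/3,40], descend [1, 2, 5, 7]
  N1 x:[115/3,128/3] y:[94/3,119/3] z:[113/3,42] -> hit [115/3,119/3] leaf, test {P5(miss), P6(miss), P9(miss)}
  N2 x:[115/3,125/3] y:[83/3,38] z:[28,100/3] -> miss, prune
  N5 x:[92/3,36] y:[91/3,40] z:[31,110/3] -> hit [31,36], descend [8, 9, 11]
    N8 x:[92/3,98/3] y:[39,40] z:[97/3,107/3] -> miss, prune
    N9 x:[31,36] y:[91/3,101/3] z:[31,110/3] -> hit [31,101/3] leaf, test {P2(miss), P7(miss), P16(miss)}
    N11 x:[92/3,103/3] y:[34,37] z:[100/3,36] -> hit [34,103/3] leaf, test {P3(miss), P8(miss), P14@t=34}
  N7 x:[91/3,113/3] y:[28,37] z:[110/3,121/3] -> hit [110/3,37], descend [4, 6]
    N4 x:[91/3,113/3] y:[104/3,37] z:[110/3,121/3] -> hit [110/3,37] leaf, test {P10(miss), P17(miss), P18(miss)}
    N6 x:[98/3,106/3] y:[28,35] z:[37,40] -> miss, prune

Visited [0, 1, 2, 5, 8, 9, 11, 7, 4, 6]. Tests: 10 box, 4 leaf. Nearest: P14.

== RESULT ==
10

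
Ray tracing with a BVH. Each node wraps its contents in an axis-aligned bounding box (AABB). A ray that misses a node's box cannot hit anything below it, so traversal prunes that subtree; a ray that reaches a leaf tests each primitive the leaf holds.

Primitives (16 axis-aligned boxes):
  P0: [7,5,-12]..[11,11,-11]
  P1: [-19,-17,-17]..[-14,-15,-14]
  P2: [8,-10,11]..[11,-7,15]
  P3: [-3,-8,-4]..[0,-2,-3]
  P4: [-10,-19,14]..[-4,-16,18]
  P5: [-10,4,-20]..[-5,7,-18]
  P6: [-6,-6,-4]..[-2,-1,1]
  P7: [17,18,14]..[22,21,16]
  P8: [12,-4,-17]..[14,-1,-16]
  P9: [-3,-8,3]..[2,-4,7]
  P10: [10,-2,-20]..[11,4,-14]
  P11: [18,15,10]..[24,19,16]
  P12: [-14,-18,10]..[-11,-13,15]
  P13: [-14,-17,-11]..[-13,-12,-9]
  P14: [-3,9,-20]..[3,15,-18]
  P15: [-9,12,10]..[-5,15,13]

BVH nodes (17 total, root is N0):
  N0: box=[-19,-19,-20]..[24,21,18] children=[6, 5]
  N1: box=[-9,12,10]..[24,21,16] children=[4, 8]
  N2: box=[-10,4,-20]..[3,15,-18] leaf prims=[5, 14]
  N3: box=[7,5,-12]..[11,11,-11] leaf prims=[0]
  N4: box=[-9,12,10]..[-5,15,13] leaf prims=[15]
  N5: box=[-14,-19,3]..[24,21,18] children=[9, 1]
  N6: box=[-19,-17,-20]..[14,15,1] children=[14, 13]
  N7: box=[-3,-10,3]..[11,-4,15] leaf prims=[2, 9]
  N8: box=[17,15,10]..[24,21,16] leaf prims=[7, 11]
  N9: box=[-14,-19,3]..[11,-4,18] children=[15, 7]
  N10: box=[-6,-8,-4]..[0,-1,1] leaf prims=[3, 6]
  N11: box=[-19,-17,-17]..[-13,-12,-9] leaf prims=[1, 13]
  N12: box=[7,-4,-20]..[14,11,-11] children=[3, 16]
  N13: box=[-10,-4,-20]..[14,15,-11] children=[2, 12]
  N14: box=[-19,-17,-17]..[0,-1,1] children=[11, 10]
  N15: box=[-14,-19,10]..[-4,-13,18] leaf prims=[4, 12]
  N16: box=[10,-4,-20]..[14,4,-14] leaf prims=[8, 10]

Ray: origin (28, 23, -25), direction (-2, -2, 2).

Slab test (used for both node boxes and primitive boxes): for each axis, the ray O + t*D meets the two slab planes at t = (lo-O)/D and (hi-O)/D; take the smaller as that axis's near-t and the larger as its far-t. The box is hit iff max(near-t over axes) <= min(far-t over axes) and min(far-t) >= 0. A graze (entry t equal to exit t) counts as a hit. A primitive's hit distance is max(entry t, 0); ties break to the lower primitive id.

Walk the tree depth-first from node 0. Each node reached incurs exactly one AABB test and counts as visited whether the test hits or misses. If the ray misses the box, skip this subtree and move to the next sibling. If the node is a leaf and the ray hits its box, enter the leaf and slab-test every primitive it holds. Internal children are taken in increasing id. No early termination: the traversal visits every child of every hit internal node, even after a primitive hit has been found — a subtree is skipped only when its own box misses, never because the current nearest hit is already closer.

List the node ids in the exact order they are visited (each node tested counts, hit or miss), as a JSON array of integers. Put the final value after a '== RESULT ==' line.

Trace the traversal:
N0 x:[2,47/2] y:[1,21] z:[5/2,43/2] -> hit [5/2,21], descend [5, 6]
  N5 x:[2,21] y:[1,21] z:[14,43/2] -> hit [14,21], descend [1, 9]
    N1 x:[2,37/2] y:[1,11/2] z:[35/2,41/2] -> miss, prune
    N9 x:[17/2,21] y:[27/2,21] z:[14,43/2] -> hit [14,21], descend [7, 15]
      N7 x:[17/2,31/2] y:[27/2,33/2] z:[14,20] -> hit [14,31/2] leaf, test {P2(miss), P9@t=14}
      N15 x:[16,21] y:[18,21] z:[35/2,43/2] -> hit [18,21] leaf, test {P4(miss), P12@t=39/2}
  N6 x:[7,47/2] y:[4,20] z:[5/2,13] -> hit [7,13], descend [13, 14]
    N13 x:[7,19] y:[4,27/2] z:[5/2,7] -> hit [7,7], descend [2, 12]
      N2 x:[25/2,19] y:[4,19/2] z:[5/2,7/2] -> miss, prune
      N12 x:[7,21/2] y:[6,27/2] z:[5/2,7] -> hit [7,7], descend [3, 16]
        N3 x:[17/2,21/2] y:[6,9] z:[13/2,7] -> miss, prune
        N16 x:[7,9] y:[19/2,27/2] z:[5/2,11/2] -> miss, prune
    N14 x:[14,47/2] y:[12,20] z:[4,13] -> miss, prune

Summary -> nodes [0, 5, 1, 9, 7, 15, 6, 13, 2, 12, 3, 16, 14]; box-tests=13; leaf-entries=2; first=P9

== RESULT ==
[0, 5, 1, 9, 7, 15, 6, 13, 2, 12, 3, 16, 14]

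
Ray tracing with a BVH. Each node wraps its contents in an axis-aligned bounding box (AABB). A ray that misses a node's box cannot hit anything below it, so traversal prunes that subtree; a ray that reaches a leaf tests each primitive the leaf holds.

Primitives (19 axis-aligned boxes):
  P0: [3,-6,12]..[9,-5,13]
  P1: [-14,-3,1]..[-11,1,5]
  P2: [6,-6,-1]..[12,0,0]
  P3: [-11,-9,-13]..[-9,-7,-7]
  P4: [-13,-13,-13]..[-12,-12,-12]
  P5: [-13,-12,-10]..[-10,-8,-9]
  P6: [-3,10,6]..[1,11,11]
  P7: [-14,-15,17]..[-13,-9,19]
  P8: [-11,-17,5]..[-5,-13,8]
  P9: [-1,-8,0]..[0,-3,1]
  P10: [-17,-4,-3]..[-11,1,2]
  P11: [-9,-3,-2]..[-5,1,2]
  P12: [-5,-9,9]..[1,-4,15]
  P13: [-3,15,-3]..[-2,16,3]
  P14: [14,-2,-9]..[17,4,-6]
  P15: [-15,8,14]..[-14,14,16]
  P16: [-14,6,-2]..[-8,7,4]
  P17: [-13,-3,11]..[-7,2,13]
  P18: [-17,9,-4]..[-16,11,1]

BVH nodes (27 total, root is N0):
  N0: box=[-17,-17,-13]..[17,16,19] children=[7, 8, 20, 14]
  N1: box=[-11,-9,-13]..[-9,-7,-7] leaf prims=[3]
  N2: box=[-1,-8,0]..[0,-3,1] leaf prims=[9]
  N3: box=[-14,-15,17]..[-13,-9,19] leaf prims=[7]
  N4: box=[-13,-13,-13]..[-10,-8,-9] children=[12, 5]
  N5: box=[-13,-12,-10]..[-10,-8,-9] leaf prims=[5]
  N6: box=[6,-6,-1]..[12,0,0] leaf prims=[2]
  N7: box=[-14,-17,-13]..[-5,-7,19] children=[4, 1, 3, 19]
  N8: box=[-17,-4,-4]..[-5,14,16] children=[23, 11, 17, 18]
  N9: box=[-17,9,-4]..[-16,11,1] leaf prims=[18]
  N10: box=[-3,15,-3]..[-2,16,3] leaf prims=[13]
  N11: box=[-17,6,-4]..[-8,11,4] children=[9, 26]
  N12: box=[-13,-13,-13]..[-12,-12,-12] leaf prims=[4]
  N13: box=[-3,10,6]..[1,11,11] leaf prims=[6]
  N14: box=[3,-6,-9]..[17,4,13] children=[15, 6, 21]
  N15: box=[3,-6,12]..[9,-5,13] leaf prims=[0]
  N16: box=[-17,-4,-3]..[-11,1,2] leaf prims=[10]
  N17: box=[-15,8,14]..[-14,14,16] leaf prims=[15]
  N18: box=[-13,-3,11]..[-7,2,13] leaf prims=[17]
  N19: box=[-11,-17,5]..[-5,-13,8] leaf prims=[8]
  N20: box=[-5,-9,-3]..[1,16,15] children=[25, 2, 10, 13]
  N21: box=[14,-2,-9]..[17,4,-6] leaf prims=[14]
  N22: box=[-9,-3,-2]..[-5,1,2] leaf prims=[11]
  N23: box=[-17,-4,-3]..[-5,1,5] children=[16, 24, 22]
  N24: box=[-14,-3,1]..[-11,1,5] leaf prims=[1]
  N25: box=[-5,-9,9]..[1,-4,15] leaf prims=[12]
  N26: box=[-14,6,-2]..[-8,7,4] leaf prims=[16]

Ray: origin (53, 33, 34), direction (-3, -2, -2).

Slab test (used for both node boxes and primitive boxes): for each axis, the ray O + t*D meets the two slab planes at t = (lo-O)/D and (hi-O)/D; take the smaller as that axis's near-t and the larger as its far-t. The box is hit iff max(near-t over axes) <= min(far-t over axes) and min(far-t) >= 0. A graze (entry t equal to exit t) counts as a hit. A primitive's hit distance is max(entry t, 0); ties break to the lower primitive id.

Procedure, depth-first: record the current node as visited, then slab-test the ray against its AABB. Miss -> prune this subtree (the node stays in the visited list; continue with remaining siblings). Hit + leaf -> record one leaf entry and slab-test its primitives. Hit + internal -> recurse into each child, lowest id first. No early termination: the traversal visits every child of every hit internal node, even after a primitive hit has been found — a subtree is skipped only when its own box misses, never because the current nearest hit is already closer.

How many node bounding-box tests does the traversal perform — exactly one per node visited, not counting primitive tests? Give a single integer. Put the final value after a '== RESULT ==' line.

Traverse from the root:
N0 x:[12,70/3] y:[17/2,25] z:[15/2,47/2] -> hit [12,70/3], descend [7, 8, 14, 20]
  N7 x:[58/3,67/3] y:[20,25] z:[15/2,47/2] -> hit [20,67/3], descend [1, 3, 4, 19]
    N1 x:[62/3,64/3] y:[20,21] z:[41/2,47/2] -> hit [62/3,21] leaf, test {P3@t=62/3}
    N3 x:[22,67/3] y:[21,24] z:[15/2,17/2] -> miss, prune
    N4 x:[21,22] y:[41/2,23] z:[43/2,47/2] -> hit [43/2,22], descend [5, 12]
      N5 x:[21,22] y:[41/2,45/2] z:[43/2,22] -> hit [43/2,22] leaf, test {P5@t=43/2}
      N12 x:[65/3,22] y:[45/2,23] z:[23,47/2] -> miss, prune
    N19 x:[58/3,64/3] y:[23,25] z:[13,29/2] -> miss, prune
  N8 x:[58/3,70/3] y:[19/2,37/2] z:[9,19] -> miss, prune
  N14 x:[12,50/3] y:[29/2,39/2] z:[21/2,43/2] -> hit [29/2,50/3], descend [6, 15, 21]
    N6 x:[41/3,47/3] y:[33/2,39/2] z:[17,35/2] -> miss, prune
    N15 x:[44/3,50/3] y:[19,39/2] z:[21/2,11] -> miss, prune
    N21 x:[12,13] y:[29/2,35/2] z:[20,43/2] -> miss, prune
  N20 x:[52/3,58/3] y:[17/2,21] z:[19/2,37/2] -> hit [52/3,37/2], descend [2, 10, 13, 25]
    N2 x:[53/3,18] y:[18,41/2] z:[33/2,17] -> miss, prune
    N10 x:[55/3,56/3] y:[17/2,9] z:[31/2,37/2] -> miss, prune
    N13 x:[52/3,56/3] y:[11,23/2] z:[23/2,14] -> miss, prune
    N25 x:[52/3,58/3] y:[37/2,21] z:[19/2,25/2] -> miss, prune

Summary -> nodes [0, 7, 1, 3, 4, 5, 12, 19, 8, 14, 6, 15, 21, 20, 2, 10, 13, 25]; box-tests=18; leaf-entries=2; first=P3

== RESULT ==
18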